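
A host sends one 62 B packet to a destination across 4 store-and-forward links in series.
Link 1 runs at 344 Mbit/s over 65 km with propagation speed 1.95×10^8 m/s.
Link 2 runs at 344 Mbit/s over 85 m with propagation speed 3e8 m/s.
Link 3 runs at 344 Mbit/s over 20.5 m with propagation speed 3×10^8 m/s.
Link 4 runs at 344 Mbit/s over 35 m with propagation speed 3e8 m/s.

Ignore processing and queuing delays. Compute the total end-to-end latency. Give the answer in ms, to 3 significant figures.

0.340 ms

L = 62 × 8 = 496 bits.
Transmission delay per hop = L/R = 496/344000000 = 0.00144186 ms; 4 hops → 0.00576744 ms.
Propagation delays (d/s per hop): 0.333333, 0.000283333, 6.83333e-05, 0.000116667 ms; sum = 0.333802 ms.
End-to-end = 0.340 ms.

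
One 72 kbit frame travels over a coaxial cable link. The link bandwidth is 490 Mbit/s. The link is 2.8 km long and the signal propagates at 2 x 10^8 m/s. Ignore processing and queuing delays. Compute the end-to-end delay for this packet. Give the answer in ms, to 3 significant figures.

L = 72000 bits.
Transmission delay = L/R = 72000 / 490000000 = 0.146939 ms.
Propagation delay = d/s = 2800 m / 200000000 m/s = 0.014 ms.
Total = 0.161 ms.

0.161 ms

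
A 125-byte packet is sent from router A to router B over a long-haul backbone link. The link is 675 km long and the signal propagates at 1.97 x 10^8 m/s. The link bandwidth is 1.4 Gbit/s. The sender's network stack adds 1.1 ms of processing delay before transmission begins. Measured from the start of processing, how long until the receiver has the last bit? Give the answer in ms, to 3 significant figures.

L = 125 × 8 = 1000 bits.
Transmission delay = L/R = 1000 / 1400000000 = 0.000714286 ms.
Propagation delay = d/s = 675000 m / 197000000 m/s = 3.4264 ms.
Plus processing delay 1.1 ms = 1.1 ms.
Total = 4.53 ms.

4.53 ms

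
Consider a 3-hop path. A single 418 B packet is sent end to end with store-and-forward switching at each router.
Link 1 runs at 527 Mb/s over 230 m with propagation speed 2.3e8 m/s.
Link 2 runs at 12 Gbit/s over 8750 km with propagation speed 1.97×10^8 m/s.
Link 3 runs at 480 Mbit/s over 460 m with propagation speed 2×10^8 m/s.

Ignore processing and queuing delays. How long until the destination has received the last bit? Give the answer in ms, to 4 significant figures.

L = 418 × 8 = 3344 bits.
Transmission delays (L/R per hop): 0.00634535, 0.000278667, 0.00696667 ms; sum = 0.0135907 ms.
Propagation delays (d/s per hop): 0.001, 44.4162, 0.0023 ms; sum = 44.4195 ms.
End-to-end = 44.43 ms.

44.43 ms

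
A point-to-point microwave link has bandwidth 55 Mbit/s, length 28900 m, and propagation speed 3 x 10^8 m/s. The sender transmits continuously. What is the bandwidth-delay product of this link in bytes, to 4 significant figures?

662.3 bytes

Propagation delay = 28900 / 300000000 = 9.63333e-05 s.
BDP = R × t_prop = 55000000 × 9.63333e-05 = 5298.33 bits.
In bytes: 5298.33/8 = 662.3 bytes.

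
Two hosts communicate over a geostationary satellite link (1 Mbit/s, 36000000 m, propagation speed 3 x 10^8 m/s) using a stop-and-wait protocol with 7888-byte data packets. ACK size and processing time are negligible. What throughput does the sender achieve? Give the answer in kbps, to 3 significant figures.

208 kbps

t_tx = L/R = 63104/1000000 = 0.063104 s.
t_prop = 36000000/300000000 = 0.12 s; RTT = 0.24 s.
Cycle = t_tx + RTT = 0.303104 s.
Throughput = L / cycle = 63104 / 0.303104 = 208 kbps.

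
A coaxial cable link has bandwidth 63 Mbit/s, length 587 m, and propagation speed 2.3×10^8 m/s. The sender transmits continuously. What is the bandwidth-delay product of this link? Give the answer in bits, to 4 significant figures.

Propagation delay = 587 / 2.3e+08 = 2.55217e-06 s.
BDP = R × t_prop = 63000000 × 2.55217e-06 = 160.787 bits.

160.8 bits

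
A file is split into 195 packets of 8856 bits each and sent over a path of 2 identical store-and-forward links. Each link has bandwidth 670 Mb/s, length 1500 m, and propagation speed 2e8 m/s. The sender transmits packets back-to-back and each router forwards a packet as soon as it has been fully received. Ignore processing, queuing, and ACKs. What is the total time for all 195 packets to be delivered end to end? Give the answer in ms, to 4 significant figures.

Per-hop transmission t_tx = L/R = 8856/670000000 = 0.0132179 ms.
Per-hop propagation t_prop = 1500/200000000 = 0.0075 ms.
Pipeline fill: first packet needs 2·t_tx to clear all hops; remaining 194 packets each add one t_tx.
Total = (2+195-1)·t_tx + 2·t_prop = 196·0.0132179 + 2·0.0075 = 2.606 ms.

2.606 ms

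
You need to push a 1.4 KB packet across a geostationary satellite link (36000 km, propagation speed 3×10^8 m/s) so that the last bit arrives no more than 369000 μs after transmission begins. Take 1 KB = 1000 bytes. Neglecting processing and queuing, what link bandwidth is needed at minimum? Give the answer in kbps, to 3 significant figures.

45.0 kbps

L = 11200 bits.
Propagation delay = 36000000 / 300000000 = 120000 μs.
Transmission budget = 369000 − 120000 = 249000 μs.
R ≥ L / t_tx = 11200 bits / 0.249 s = 45.0 kbps.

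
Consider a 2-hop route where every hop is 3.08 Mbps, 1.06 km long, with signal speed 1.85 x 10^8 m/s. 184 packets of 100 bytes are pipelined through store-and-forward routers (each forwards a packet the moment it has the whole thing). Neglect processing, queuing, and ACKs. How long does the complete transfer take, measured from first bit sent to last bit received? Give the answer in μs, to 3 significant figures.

Per-hop transmission t_tx = L/R = 800/3080000 = 259.74 μs.
Per-hop propagation t_prop = 1060/185000000 = 5.72973 μs.
Pipeline fill: first packet needs 2·t_tx to clear all hops; remaining 183 packets each add one t_tx.
Total = (2+184-1)·t_tx + 2·t_prop = 185·259.74 + 2·5.72973 = 48100 μs.

48100 μs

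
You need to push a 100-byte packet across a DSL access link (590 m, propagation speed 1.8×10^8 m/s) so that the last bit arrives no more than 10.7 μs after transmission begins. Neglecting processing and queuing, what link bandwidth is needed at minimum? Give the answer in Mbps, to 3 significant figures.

L = 800 bits.
Propagation delay = 590 / 180000000 = 3.27778 μs.
Transmission budget = 10.7 − 3.27778 = 7.42222 μs.
R ≥ L / t_tx = 800 bits / 7.42222e-06 s = 108 Mbps.

108 Mbps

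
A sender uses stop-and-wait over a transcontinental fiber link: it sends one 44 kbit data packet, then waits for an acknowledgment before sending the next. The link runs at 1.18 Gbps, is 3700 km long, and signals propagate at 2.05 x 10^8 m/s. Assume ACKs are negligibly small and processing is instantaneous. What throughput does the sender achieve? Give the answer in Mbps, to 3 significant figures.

t_tx = L/R = 44000/1180000000 = 3.72881e-05 s.
t_prop = 3700000/2.05e+08 = 0.0180488 s; RTT = 0.0360976 s.
Cycle = t_tx + RTT = 0.0361348 s.
Throughput = L / cycle = 44000 / 0.0361348 = 1.22 Mbps.

1.22 Mbps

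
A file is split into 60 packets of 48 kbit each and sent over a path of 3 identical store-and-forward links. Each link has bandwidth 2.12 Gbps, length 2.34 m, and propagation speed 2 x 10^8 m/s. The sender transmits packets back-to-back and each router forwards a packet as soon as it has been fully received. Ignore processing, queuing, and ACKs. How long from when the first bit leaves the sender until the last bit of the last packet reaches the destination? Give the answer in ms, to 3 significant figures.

1.40 ms

Per-hop transmission t_tx = L/R = 48000/2120000000 = 0.0226415 ms.
Per-hop propagation t_prop = 2.34/200000000 = 1.17e-05 ms.
Pipeline fill: first packet needs 3·t_tx to clear all hops; remaining 59 packets each add one t_tx.
Total = (3+60-1)·t_tx + 3·t_prop = 62·0.0226415 + 3·1.17e-05 = 1.40 ms.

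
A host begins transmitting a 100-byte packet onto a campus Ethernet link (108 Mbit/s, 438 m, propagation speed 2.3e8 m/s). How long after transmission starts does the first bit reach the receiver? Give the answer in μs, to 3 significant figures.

First bit experiences only propagation delay: d/s = 438/2.3e+08 = 1.90 μs.

1.90 μs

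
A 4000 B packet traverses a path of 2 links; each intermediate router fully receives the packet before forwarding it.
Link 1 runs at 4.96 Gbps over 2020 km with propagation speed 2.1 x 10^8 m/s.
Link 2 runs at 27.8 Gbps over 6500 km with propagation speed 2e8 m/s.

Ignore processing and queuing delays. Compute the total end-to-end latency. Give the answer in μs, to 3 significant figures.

L = 4000 × 8 = 32000 bits.
Transmission delays (L/R per hop): 6.45161, 1.15108 μs; sum = 7.60269 μs.
Propagation delays (d/s per hop): 9619.05, 32500 μs; sum = 42119 μs.
End-to-end = 42100 μs.

42100 μs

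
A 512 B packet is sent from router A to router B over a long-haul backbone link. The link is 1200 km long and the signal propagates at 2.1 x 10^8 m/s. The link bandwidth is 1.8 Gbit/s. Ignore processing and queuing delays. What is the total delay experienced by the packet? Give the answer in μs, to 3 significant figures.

L = 512 × 8 = 4096 bits.
Transmission delay = L/R = 4096 / 1800000000 = 2.27556 μs.
Propagation delay = d/s = 1200000 m / 210000000 m/s = 5714.29 μs.
Total = 5720 μs.

5720 μs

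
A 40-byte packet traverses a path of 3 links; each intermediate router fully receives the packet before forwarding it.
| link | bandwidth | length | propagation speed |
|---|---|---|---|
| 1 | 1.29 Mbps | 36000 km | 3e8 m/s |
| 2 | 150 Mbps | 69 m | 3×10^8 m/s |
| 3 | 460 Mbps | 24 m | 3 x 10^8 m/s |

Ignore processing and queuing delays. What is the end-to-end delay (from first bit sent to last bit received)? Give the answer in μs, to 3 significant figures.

120000 μs

L = 40 × 8 = 320 bits.
Transmission delays (L/R per hop): 248.062, 2.13333, 0.695652 μs; sum = 250.891 μs.
Propagation delays (d/s per hop): 120000, 0.23, 0.08 μs; sum = 120000 μs.
End-to-end = 120000 μs.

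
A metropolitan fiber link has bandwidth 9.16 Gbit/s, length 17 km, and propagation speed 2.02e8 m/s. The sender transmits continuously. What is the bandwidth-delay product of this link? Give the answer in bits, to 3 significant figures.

771000 bits

Propagation delay = 17000 / 202000000 = 8.41584e-05 s.
BDP = R × t_prop = 9160000000 × 8.41584e-05 = 770891 bits.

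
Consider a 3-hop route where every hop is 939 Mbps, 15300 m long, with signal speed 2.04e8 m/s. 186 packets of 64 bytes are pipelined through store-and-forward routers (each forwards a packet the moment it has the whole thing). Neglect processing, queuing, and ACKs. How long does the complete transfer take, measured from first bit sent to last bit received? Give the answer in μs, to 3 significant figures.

328 μs

Per-hop transmission t_tx = L/R = 512/939000000 = 0.545261 μs.
Per-hop propagation t_prop = 15300/204000000 = 75 μs.
Pipeline fill: first packet needs 3·t_tx to clear all hops; remaining 185 packets each add one t_tx.
Total = (3+186-1)·t_tx + 3·t_prop = 188·0.545261 + 3·75 = 328 μs.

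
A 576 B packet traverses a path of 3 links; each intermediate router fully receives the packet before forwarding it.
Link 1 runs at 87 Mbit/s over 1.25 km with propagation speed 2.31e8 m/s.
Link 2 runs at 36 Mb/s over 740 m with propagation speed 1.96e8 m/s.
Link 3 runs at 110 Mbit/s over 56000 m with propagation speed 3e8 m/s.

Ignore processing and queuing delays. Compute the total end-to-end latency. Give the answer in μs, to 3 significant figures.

419 μs

L = 576 × 8 = 4608 bits.
Transmission delays (L/R per hop): 52.9655, 128, 41.8909 μs; sum = 222.856 μs.
Propagation delays (d/s per hop): 5.41126, 3.77551, 186.667 μs; sum = 195.853 μs.
End-to-end = 419 μs.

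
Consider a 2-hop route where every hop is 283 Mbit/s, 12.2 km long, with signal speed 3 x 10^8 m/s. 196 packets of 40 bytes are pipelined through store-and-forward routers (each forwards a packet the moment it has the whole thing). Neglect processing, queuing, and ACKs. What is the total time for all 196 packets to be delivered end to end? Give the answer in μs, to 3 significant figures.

304 μs

Per-hop transmission t_tx = L/R = 320/283000000 = 1.13074 μs.
Per-hop propagation t_prop = 12200/300000000 = 40.6667 μs.
Pipeline fill: first packet needs 2·t_tx to clear all hops; remaining 195 packets each add one t_tx.
Total = (2+196-1)·t_tx + 2·t_prop = 197·1.13074 + 2·40.6667 = 304 μs.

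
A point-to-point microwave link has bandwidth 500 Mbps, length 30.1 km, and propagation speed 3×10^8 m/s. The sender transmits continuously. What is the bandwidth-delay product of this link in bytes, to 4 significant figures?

6271 bytes

Propagation delay = 30100 / 300000000 = 0.000100333 s.
BDP = R × t_prop = 500000000 × 0.000100333 = 50166.7 bits.
In bytes: 50166.7/8 = 6271 bytes.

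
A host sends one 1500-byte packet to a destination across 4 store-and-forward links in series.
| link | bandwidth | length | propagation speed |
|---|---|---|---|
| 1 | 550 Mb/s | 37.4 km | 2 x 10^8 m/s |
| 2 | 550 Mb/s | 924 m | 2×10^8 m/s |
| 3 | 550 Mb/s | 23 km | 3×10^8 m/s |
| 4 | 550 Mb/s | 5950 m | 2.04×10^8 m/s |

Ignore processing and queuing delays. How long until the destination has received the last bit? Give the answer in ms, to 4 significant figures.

0.3847 ms

L = 1500 × 8 = 12000 bits.
Transmission delay per hop = L/R = 12000/550000000 = 0.0218182 ms; 4 hops → 0.0872727 ms.
Propagation delays (d/s per hop): 0.187, 0.00462, 0.0766667, 0.0291667 ms; sum = 0.297453 ms.
End-to-end = 0.3847 ms.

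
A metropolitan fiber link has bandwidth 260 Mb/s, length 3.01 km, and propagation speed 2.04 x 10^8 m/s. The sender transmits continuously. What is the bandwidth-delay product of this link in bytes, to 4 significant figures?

Propagation delay = 3010 / 204000000 = 1.47549e-05 s.
BDP = R × t_prop = 260000000 × 1.47549e-05 = 3836.27 bits.
In bytes: 3836.27/8 = 479.5 bytes.

479.5 bytes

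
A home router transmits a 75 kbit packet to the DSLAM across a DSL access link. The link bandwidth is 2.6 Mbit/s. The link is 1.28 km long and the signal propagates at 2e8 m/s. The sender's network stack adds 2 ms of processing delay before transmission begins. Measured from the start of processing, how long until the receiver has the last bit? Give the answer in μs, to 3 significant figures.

L = 75000 bits.
Transmission delay = L/R = 75000 / 2600000 = 28846.2 μs.
Propagation delay = d/s = 1280 m / 200000000 m/s = 6.4 μs.
Plus processing delay 2 ms = 2000 μs.
Total = 30900 μs.

30900 μs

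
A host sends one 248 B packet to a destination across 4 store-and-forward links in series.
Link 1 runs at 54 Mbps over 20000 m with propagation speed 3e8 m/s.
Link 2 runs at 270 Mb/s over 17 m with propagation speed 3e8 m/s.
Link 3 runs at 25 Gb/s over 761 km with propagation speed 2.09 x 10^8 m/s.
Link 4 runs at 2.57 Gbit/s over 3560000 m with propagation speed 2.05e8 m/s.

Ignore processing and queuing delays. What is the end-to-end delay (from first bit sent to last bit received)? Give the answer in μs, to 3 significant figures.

L = 248 × 8 = 1984 bits.
Transmission delays (L/R per hop): 36.7407, 7.34815, 0.07936, 0.771984 μs; sum = 44.9402 μs.
Propagation delays (d/s per hop): 66.6667, 0.0566667, 3641.15, 17365.9 μs; sum = 21073.7 μs.
End-to-end = 21100 μs.

21100 μs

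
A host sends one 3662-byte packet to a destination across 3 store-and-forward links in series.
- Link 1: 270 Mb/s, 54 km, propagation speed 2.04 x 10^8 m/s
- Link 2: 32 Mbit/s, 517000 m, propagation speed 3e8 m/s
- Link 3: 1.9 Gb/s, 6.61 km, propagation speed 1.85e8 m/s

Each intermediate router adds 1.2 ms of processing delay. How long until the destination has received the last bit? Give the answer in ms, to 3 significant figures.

L = 3662 × 8 = 29296 bits.
Transmission delays (L/R per hop): 0.108504, 0.9155, 0.0154189 ms; sum = 1.03942 ms.
Propagation delays (d/s per hop): 0.264706, 1.72333, 0.0357297 ms; sum = 2.02377 ms.
Processing at 2 router(s): 2 × 1.2 ms = 2.4 ms.
End-to-end = 5.46 ms.

5.46 ms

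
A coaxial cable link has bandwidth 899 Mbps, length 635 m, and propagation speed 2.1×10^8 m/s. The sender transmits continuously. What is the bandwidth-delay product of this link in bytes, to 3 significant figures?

Propagation delay = 635 / 210000000 = 3.02381e-06 s.
BDP = R × t_prop = 899000000 × 3.02381e-06 = 2718.4 bits.
In bytes: 2718.4/8 = 340 bytes.

340 bytes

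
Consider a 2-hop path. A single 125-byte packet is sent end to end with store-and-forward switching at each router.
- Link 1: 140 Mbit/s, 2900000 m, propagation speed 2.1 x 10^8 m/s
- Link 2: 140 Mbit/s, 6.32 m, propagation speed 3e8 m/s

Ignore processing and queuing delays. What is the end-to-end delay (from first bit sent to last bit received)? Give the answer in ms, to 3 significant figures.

L = 125 × 8 = 1000 bits.
Transmission delay per hop = L/R = 1000/140000000 = 0.00714286 ms; 2 hops → 0.0142857 ms.
Propagation delays (d/s per hop): 13.8095, 2.10667e-05 ms; sum = 13.8095 ms.
End-to-end = 13.8 ms.

13.8 ms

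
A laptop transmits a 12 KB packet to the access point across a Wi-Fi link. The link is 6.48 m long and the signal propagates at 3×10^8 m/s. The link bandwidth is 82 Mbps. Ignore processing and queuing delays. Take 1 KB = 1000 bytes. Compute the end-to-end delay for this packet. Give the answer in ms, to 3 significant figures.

1.17 ms

L = 96000 bits.
Transmission delay = L/R = 96000 / 82000000 = 1.17073 ms.
Propagation delay = d/s = 6.48 m / 300000000 m/s = 2.16e-05 ms.
Total = 1.17 ms.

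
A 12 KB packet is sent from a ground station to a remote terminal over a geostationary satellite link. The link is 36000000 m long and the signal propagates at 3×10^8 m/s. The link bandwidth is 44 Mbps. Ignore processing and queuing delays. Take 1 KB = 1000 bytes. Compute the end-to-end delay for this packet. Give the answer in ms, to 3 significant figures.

122 ms

L = 96000 bits.
Transmission delay = L/R = 96000 / 44000000 = 2.18182 ms.
Propagation delay = d/s = 36000000 m / 300000000 m/s = 120 ms.
Total = 122 ms.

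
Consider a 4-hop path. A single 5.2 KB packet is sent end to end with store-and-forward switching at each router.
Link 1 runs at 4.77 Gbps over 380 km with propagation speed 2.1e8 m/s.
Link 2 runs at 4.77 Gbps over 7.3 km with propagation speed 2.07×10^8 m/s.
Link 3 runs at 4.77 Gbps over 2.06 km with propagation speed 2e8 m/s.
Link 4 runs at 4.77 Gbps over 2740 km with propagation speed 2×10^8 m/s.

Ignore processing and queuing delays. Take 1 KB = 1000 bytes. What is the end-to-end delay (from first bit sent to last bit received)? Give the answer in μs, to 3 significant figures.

L = 41600 bits.
Transmission delay per hop = L/R = 41600/4770000000 = 8.72117 μs; 4 hops → 34.8847 μs.
Propagation delays (d/s per hop): 1809.52, 35.2657, 10.3, 13700 μs; sum = 15555.1 μs.
End-to-end = 15600 μs.

15600 μs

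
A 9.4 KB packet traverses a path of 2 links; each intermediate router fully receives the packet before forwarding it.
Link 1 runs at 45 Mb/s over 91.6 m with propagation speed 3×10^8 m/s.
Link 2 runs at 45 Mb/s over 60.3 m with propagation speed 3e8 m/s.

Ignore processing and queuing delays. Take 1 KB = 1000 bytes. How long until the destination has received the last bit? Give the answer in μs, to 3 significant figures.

L = 75200 bits.
Transmission delay per hop = L/R = 75200/45000000 = 1671.11 μs; 2 hops → 3342.22 μs.
Propagation delays (d/s per hop): 0.305333, 0.201 μs; sum = 0.506333 μs.
End-to-end = 3340 μs.

3340 μs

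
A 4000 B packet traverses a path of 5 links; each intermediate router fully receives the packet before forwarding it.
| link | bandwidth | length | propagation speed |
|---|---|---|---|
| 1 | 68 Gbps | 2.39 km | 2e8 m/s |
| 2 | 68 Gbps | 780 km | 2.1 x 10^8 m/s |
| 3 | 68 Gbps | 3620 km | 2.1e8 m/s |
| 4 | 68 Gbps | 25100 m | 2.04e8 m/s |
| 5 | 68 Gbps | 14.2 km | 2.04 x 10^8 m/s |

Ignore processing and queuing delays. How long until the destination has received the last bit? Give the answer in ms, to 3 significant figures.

21.2 ms

L = 4000 × 8 = 32000 bits.
Transmission delay per hop = L/R = 32000/68000000000 = 0.000470588 ms; 5 hops → 0.00235294 ms.
Propagation delays (d/s per hop): 0.01195, 3.71429, 17.2381, 0.123039, 0.0696078 ms; sum = 21.157 ms.
End-to-end = 21.2 ms.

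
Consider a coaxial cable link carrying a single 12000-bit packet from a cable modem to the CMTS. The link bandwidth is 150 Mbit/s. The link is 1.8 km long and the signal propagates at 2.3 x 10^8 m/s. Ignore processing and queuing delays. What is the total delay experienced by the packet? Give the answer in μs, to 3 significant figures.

87.8 μs

Transmission delay = L/R = 12000 / 150000000 = 80 μs.
Propagation delay = d/s = 1800 m / 2.3e+08 m/s = 7.82609 μs.
Total = 87.8 μs.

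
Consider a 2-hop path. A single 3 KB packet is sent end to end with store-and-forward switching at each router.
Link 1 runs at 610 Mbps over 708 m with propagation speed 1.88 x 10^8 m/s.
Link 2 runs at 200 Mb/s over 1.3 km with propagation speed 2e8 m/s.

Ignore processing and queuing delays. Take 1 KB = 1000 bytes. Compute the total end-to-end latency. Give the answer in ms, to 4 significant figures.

0.1696 ms

L = 24000 bits.
Transmission delays (L/R per hop): 0.0393443, 0.12 ms; sum = 0.159344 ms.
Propagation delays (d/s per hop): 0.00376596, 0.0065 ms; sum = 0.010266 ms.
End-to-end = 0.1696 ms.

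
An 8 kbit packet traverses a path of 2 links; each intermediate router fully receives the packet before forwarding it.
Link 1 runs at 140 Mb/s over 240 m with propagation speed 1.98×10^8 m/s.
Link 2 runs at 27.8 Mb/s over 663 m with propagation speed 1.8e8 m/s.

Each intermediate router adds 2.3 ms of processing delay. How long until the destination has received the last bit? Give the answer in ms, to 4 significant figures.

L = 8000 bits.
Transmission delays (L/R per hop): 0.0571429, 0.28777 ms; sum = 0.344913 ms.
Propagation delays (d/s per hop): 0.00121212, 0.00368333 ms; sum = 0.00489545 ms.
Processing at 1 router(s): 1 × 2.3 ms = 2.3 ms.
End-to-end = 2.650 ms.

2.650 ms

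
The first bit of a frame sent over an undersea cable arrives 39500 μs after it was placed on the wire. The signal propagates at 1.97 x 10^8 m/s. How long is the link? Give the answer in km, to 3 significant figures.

7780 km

d = s × t_prop = 197000000 × 0.0395 = 7780 km.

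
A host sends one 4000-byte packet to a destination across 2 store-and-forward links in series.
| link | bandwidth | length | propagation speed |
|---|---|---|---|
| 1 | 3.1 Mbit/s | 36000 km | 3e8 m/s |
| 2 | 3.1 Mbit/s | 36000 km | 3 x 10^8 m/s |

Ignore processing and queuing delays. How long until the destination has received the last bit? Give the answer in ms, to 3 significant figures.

261 ms

L = 4000 × 8 = 32000 bits.
Transmission delay per hop = L/R = 32000/3100000 = 10.3226 ms; 2 hops → 20.6452 ms.
Propagation delays (d/s per hop): 120, 120 ms; sum = 240 ms.
End-to-end = 261 ms.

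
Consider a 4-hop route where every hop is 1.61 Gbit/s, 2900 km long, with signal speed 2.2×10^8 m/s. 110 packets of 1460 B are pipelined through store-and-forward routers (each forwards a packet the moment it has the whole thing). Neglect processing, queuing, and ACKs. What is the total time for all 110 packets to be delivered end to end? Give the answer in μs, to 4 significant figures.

53550 μs

Per-hop transmission t_tx = L/R = 11680/1610000000 = 7.25466 μs.
Per-hop propagation t_prop = 2900000/2.2e+08 = 13181.8 μs.
Pipeline fill: first packet needs 4·t_tx to clear all hops; remaining 109 packets each add one t_tx.
Total = (4+110-1)·t_tx + 4·t_prop = 113·7.25466 + 4·13181.8 = 53550 μs.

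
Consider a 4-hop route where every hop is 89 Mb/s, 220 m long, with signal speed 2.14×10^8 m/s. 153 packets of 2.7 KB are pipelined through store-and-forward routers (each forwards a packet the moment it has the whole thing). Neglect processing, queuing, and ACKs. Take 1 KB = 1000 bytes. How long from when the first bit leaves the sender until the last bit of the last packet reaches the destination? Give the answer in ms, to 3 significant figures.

37.9 ms

Per-hop transmission t_tx = L/R = 21600/89000000 = 0.242697 ms.
Per-hop propagation t_prop = 220/214000000 = 0.00102804 ms.
Pipeline fill: first packet needs 4·t_tx to clear all hops; remaining 152 packets each add one t_tx.
Total = (4+153-1)·t_tx + 4·t_prop = 156·0.242697 + 4·0.00102804 = 37.9 ms.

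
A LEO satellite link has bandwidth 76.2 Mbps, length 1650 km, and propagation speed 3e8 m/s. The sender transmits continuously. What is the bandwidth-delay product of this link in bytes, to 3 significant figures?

52400 bytes

Propagation delay = 1650000 / 300000000 = 0.0055 s.
BDP = R × t_prop = 76200000 × 0.0055 = 419100 bits.
In bytes: 419100/8 = 52400 bytes.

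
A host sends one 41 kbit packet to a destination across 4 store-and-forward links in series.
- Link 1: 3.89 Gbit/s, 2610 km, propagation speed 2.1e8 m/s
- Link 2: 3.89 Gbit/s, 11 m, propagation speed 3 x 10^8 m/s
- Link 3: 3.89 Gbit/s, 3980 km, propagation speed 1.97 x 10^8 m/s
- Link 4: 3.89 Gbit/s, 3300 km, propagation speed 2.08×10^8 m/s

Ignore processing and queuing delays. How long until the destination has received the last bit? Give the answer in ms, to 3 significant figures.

L = 41000 bits.
Transmission delay per hop = L/R = 41000/3890000000 = 0.0105398 ms; 4 hops → 0.0421594 ms.
Propagation delays (d/s per hop): 12.4286, 3.66667e-05, 20.203, 15.8654 ms; sum = 48.497 ms.
End-to-end = 48.5 ms.

48.5 ms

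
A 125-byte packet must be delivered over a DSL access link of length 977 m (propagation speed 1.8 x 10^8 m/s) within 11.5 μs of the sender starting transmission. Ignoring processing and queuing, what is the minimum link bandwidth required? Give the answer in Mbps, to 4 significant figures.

L = 1000 bits.
Propagation delay = 977 / 180000000 = 5.42778 μs.
Transmission budget = 11.5 − 5.42778 = 6.07222 μs.
R ≥ L / t_tx = 1000 bits / 6.07222e-06 s = 164.7 Mbps.

164.7 Mbps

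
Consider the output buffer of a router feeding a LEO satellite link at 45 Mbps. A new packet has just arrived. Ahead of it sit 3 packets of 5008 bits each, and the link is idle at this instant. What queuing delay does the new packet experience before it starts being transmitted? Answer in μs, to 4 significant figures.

333.9 μs

Each queued packet: L/R = 5008/45000000 = 111.289 μs.
3 queued → 333.867 μs.
Queuing delay = 333.9 μs.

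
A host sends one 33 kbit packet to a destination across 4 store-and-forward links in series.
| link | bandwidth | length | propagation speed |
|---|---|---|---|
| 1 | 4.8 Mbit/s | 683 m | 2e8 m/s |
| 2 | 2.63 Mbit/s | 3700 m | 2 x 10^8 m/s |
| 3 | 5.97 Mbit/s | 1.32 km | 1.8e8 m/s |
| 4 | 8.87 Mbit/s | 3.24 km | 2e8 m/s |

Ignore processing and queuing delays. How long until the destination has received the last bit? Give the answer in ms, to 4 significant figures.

28.72 ms

L = 33000 bits.
Transmission delays (L/R per hop): 6.875, 12.5475, 5.52764, 3.72041 ms; sum = 28.6706 ms.
Propagation delays (d/s per hop): 0.003415, 0.0185, 0.00733333, 0.0162 ms; sum = 0.0454483 ms.
End-to-end = 28.72 ms.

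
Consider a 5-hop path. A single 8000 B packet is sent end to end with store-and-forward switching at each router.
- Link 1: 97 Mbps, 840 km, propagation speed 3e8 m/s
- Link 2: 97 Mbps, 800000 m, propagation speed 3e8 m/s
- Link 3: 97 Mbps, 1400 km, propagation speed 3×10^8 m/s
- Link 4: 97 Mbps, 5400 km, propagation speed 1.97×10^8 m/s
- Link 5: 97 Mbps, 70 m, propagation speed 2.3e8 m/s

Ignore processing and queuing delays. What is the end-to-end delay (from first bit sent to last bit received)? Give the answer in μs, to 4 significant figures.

L = 8000 × 8 = 64000 bits.
Transmission delay per hop = L/R = 64000/97000000 = 659.794 μs; 5 hops → 3298.97 μs.
Propagation delays (d/s per hop): 2800, 2666.67, 4666.67, 27411.2, 0.304348 μs; sum = 37544.8 μs.
End-to-end = 40840 μs.

40840 μs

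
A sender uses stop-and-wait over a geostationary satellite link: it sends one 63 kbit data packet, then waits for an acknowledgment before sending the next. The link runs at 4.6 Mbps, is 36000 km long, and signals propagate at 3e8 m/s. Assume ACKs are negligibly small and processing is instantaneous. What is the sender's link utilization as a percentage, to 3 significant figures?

t_tx = L/R = 63000/4600000 = 0.0136957 s.
t_prop = 36000000/300000000 = 0.12 s; RTT = 0.24 s.
Cycle = t_tx + RTT = 0.253696 s.
Utilization = t_tx / cycle = 0.0136957/0.253696 = 5.40 %.

5.40 %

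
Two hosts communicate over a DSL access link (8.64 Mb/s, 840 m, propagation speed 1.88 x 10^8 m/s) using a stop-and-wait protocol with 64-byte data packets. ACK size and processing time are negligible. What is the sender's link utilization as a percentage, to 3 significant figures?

86.9 %

t_tx = L/R = 512/8640000 = 5.92593e-05 s.
t_prop = 840/188000000 = 4.46809e-06 s; RTT = 8.93617e-06 s.
Cycle = t_tx + RTT = 6.81954e-05 s.
Utilization = t_tx / cycle = 5.92593e-05/6.81954e-05 = 86.9 %.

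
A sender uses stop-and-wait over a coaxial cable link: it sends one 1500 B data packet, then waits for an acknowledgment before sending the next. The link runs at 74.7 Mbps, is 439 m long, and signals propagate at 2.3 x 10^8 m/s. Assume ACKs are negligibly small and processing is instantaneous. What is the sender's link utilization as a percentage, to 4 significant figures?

97.68 %

t_tx = L/R = 12000/74700000 = 0.000160643 s.
t_prop = 439/2.3e+08 = 1.9087e-06 s; RTT = 3.81739e-06 s.
Cycle = t_tx + RTT = 0.00016446 s.
Utilization = t_tx / cycle = 0.000160643/0.00016446 = 97.68 %.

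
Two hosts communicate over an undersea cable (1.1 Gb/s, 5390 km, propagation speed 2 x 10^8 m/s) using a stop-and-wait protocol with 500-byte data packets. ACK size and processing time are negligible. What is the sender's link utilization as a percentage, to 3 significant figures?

t_tx = L/R = 4000/1100000000 = 3.63636e-06 s.
t_prop = 5390000/200000000 = 0.02695 s; RTT = 0.0539 s.
Cycle = t_tx + RTT = 0.0539036 s.
Utilization = t_tx / cycle = 3.63636e-06/0.0539036 = 0.00675 %.

0.00675 %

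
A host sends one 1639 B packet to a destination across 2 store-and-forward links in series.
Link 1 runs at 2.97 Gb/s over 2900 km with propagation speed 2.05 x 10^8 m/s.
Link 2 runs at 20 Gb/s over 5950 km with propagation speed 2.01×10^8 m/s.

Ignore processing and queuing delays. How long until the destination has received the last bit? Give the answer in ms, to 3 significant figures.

43.8 ms

L = 1639 × 8 = 13112 bits.
Transmission delays (L/R per hop): 0.00441481, 0.0006556 ms; sum = 0.00507041 ms.
Propagation delays (d/s per hop): 14.1463, 29.602 ms; sum = 43.7483 ms.
End-to-end = 43.8 ms.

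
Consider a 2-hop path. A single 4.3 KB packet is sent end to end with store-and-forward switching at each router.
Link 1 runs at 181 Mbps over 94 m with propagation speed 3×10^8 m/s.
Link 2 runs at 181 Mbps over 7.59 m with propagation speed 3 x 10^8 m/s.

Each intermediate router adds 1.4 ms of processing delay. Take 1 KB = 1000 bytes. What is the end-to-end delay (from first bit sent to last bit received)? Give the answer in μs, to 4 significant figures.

L = 34400 bits.
Transmission delay per hop = L/R = 34400/181000000 = 190.055 μs; 2 hops → 380.11 μs.
Propagation delays (d/s per hop): 0.313333, 0.0253 μs; sum = 0.338633 μs.
Processing at 1 router(s): 1 × 1.4 ms = 1400 μs.
End-to-end = 1780 μs.

1780 μs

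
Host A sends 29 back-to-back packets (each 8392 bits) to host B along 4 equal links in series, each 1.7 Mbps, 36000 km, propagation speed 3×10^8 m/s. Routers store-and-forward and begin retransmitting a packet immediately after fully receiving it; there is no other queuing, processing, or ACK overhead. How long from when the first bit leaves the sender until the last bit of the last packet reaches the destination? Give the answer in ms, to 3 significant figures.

Per-hop transmission t_tx = L/R = 8392/1700000 = 4.93647 ms.
Per-hop propagation t_prop = 36000000/300000000 = 120 ms.
Pipeline fill: first packet needs 4·t_tx to clear all hops; remaining 28 packets each add one t_tx.
Total = (4+29-1)·t_tx + 4·t_prop = 32·4.93647 + 4·120 = 638 ms.

638 ms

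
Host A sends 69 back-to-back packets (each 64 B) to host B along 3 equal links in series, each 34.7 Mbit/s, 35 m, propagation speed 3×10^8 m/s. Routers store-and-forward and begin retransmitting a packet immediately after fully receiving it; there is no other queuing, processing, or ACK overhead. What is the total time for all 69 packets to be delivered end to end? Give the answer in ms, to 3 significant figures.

1.05 ms

Per-hop transmission t_tx = L/R = 512/34700000 = 0.014755 ms.
Per-hop propagation t_prop = 35/300000000 = 0.000116667 ms.
Pipeline fill: first packet needs 3·t_tx to clear all hops; remaining 68 packets each add one t_tx.
Total = (3+69-1)·t_tx + 3·t_prop = 71·0.014755 + 3·0.000116667 = 1.05 ms.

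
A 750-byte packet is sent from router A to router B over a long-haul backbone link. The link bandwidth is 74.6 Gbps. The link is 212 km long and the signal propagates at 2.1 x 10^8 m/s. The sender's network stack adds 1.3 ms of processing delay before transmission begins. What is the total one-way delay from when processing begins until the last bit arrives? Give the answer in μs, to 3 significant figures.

L = 750 × 8 = 6000 bits.
Transmission delay = L/R = 6000 / 74600000000 = 0.080429 μs.
Propagation delay = d/s = 212000 m / 210000000 m/s = 1009.52 μs.
Plus processing delay 1.3 ms = 1300 μs.
Total = 2310 μs.

2310 μs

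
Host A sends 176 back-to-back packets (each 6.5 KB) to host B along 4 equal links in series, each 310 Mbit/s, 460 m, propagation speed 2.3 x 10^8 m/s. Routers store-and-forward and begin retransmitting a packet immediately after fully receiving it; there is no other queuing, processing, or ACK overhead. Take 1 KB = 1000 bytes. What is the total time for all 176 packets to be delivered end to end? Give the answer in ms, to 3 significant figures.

Per-hop transmission t_tx = L/R = 52000/310000000 = 0.167742 ms.
Per-hop propagation t_prop = 460/2.3e+08 = 0.002 ms.
Pipeline fill: first packet needs 4·t_tx to clear all hops; remaining 175 packets each add one t_tx.
Total = (4+176-1)·t_tx + 4·t_prop = 179·0.167742 + 4·0.002 = 30.0 ms.

30.0 ms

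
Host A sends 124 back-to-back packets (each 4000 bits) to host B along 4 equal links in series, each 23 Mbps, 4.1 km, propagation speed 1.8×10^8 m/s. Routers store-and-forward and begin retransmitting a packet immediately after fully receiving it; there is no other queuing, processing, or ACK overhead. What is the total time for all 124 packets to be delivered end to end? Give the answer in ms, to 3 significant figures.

Per-hop transmission t_tx = L/R = 4000/23000000 = 0.173913 ms.
Per-hop propagation t_prop = 4100/180000000 = 0.0227778 ms.
Pipeline fill: first packet needs 4·t_tx to clear all hops; remaining 123 packets each add one t_tx.
Total = (4+124-1)·t_tx + 4·t_prop = 127·0.173913 + 4·0.0227778 = 22.2 ms.

22.2 ms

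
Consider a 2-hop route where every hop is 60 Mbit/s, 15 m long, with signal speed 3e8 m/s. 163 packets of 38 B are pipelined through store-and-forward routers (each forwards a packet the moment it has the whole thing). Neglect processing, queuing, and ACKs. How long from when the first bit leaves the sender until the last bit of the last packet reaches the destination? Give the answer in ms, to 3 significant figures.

Per-hop transmission t_tx = L/R = 304/60000000 = 0.00506667 ms.
Per-hop propagation t_prop = 15/300000000 = 5e-05 ms.
Pipeline fill: first packet needs 2·t_tx to clear all hops; remaining 162 packets each add one t_tx.
Total = (2+163-1)·t_tx + 2·t_prop = 164·0.00506667 + 2·5e-05 = 0.831 ms.

0.831 ms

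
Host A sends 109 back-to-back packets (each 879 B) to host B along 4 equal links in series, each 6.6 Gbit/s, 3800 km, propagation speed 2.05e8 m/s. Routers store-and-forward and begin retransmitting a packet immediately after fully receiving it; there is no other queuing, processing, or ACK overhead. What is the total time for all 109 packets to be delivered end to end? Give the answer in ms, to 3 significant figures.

74.3 ms

Per-hop transmission t_tx = L/R = 7032/6600000000 = 0.00106545 ms.
Per-hop propagation t_prop = 3800000/2.05e+08 = 18.5366 ms.
Pipeline fill: first packet needs 4·t_tx to clear all hops; remaining 108 packets each add one t_tx.
Total = (4+109-1)·t_tx + 4·t_prop = 112·0.00106545 + 4·18.5366 = 74.3 ms.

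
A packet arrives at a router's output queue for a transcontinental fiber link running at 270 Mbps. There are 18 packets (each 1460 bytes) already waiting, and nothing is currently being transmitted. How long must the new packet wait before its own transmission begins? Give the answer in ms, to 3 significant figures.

0.779 ms

Each queued packet: L/R = 11680/270000000 = 0.0432593 ms.
18 queued → 0.778667 ms.
Queuing delay = 0.779 ms.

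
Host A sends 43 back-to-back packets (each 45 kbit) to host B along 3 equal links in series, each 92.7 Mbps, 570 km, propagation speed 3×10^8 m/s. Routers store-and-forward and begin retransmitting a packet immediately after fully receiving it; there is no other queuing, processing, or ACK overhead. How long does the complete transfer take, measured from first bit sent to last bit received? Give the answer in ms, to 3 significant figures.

Per-hop transmission t_tx = L/R = 45000/92700000 = 0.485437 ms.
Per-hop propagation t_prop = 570000/300000000 = 1.9 ms.
Pipeline fill: first packet needs 3·t_tx to clear all hops; remaining 42 packets each add one t_tx.
Total = (3+43-1)·t_tx + 3·t_prop = 45·0.485437 + 3·1.9 = 27.5 ms.

27.5 ms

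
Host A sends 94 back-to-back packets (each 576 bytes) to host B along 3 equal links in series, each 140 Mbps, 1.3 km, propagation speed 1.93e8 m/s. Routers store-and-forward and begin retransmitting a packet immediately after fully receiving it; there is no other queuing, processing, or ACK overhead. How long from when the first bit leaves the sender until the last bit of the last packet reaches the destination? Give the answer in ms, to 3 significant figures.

Per-hop transmission t_tx = L/R = 4608/140000000 = 0.0329143 ms.
Per-hop propagation t_prop = 1300/193000000 = 0.00673575 ms.
Pipeline fill: first packet needs 3·t_tx to clear all hops; remaining 93 packets each add one t_tx.
Total = (3+94-1)·t_tx + 3·t_prop = 96·0.0329143 + 3·0.00673575 = 3.18 ms.

3.18 ms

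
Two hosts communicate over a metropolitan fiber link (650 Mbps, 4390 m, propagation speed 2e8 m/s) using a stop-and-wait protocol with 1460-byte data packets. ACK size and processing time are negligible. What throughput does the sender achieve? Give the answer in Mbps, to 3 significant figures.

189 Mbps

t_tx = L/R = 11680/650000000 = 1.79692e-05 s.
t_prop = 4390/200000000 = 2.195e-05 s; RTT = 4.39e-05 s.
Cycle = t_tx + RTT = 6.18692e-05 s.
Throughput = L / cycle = 11680 / 6.18692e-05 = 189 Mbps.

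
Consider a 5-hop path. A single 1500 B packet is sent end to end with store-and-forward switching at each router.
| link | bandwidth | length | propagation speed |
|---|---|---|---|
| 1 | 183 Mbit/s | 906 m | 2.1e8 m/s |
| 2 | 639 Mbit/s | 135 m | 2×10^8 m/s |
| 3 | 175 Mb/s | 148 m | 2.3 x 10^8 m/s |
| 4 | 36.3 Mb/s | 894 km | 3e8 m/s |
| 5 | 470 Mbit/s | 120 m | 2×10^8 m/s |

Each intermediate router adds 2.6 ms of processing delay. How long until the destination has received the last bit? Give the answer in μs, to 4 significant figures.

L = 1500 × 8 = 12000 bits.
Transmission delays (L/R per hop): 65.5738, 18.7793, 68.5714, 330.579, 25.5319 μs; sum = 509.035 μs.
Propagation delays (d/s per hop): 4.31429, 0.675, 0.643478, 2980, 0.6 μs; sum = 2986.23 μs.
Processing at 4 router(s): 4 × 2.6 ms = 10400 μs.
End-to-end = 13900 μs.

13900 μs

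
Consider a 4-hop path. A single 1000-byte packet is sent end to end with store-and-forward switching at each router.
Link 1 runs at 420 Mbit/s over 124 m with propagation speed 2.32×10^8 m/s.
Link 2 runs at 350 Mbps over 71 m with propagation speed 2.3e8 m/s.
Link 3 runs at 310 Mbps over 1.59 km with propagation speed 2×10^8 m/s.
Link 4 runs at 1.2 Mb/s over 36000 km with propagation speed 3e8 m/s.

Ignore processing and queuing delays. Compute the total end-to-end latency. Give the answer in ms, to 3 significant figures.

127 ms

L = 1000 × 8 = 8000 bits.
Transmission delays (L/R per hop): 0.0190476, 0.0228571, 0.0258065, 6.66667 ms; sum = 6.73438 ms.
Propagation delays (d/s per hop): 0.000534483, 0.000308696, 0.00795, 120 ms; sum = 120.009 ms.
End-to-end = 127 ms.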